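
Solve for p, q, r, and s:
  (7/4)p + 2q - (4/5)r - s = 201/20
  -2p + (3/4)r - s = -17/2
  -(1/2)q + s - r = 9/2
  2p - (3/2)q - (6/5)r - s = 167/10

Row-reduce the augmented matrix:
R1 ← R1 / (7/4).
R2 ← R2 + 2·R1.
R4 ← R4 − 2·R1.
R2 ← R2 / (16/7).
R1 ← R1 − 8/7·R2.
R3 ← R3 + 1/2·R2.
R4 ← R4 + 53/14·R2.
R3 ← R3 / (-663/640).
R1 ← R1 + 3/8·R3.
R2 ← R2 + 23/320·R3.
R4 ← R4 + 357/640·R3.
R4 ← R4 / (-48/13).
R1 ← R1 − 4/13·R4.
R2 ← R2 + 38/39·R4.
R3 ← R3 + 20/39·R4.
Reading off the reduced rows gives p = 3, q = -1, r = -6, s = -2.

p = 3, q = -1, r = -6, s = -2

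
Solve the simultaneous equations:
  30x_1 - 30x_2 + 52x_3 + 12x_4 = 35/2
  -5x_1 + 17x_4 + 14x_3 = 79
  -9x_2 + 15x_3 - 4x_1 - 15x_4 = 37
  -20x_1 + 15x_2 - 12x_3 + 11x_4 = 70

Row-reduce:
R1 ← R1 / (30).
R2 ← R2 + 5·R1.
R3 ← R3 + 4·R1.
R4 ← R4 + 20·R1.
R2 ← R2 / (-5).
R1 ← R1 + 1·R2.
R3 ← R3 + 13·R2.
R4 ← R4 + 5·R2.
R3 ← R3 / (-37).
R1 ← R1 + 14/5·R3.
R2 ← R2 + 68/15·R3.
Row 4 reduces to 0 = -1/4, a contradiction. The system is inconsistent.

no solution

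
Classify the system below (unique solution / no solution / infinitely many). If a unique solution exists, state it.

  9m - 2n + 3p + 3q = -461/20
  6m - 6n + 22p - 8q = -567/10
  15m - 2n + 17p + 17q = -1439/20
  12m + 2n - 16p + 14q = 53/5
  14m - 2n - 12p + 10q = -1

m = -3/2, n = 1/2, p = -9/4, q = -3/5

Row-reduce the augmented matrix:
R1 ← R1 / (9).
R2 ← R2 − 6·R1.
R3 ← R3 − 15·R1.
R4 ← R4 − 12·R1.
R5 ← R5 − 14·R1.
R2 ← R2 / (-14/3).
R1 ← R1 + 2/9·R2.
R3 ← R3 − 4/3·R2.
R4 ← R4 − 14/3·R2.
R5 ← R5 − 10/9·R2.
R3 ← R3 / (124/7).
R1 ← R1 + 13/21·R3.
R2 ← R2 + 30/7·R3.
R5 ← R5 + 250/21·R3.
Swap R4 and R5.
R4 ← R4 / (282/31).
R1 ← R1 − 35/31·R4.
R2 ← R2 − 135/31·R4.
R3 ← R3 − 16/31·R4.
R5 reduces to 0 = 0, so the extra equation is consistent.
Reading off the reduced rows gives m = -3/2, n = 1/2, p = -9/4, q = -3/5.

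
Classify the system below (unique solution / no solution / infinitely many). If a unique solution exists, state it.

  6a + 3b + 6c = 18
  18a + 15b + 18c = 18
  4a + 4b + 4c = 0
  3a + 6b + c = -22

a = 4, b = -6, c = 2

Row-reduce the augmented matrix:
R1 ← R1 / (6).
R2 ← R2 − 18·R1.
R3 ← R3 − 4·R1.
R4 ← R4 − 3·R1.
R2 ← R2 / (6).
R1 ← R1 − 1/2·R2.
R3 ← R3 − 2·R2.
R4 ← R4 − 9/2·R2.
Swap R3 and R4.
R3 ← R3 / (-2).
R1 ← R1 − 1·R3.
R4 reduces to 0 = 0, so the extra equation is consistent.
Reading off the reduced rows gives a = 4, b = -6, c = 2.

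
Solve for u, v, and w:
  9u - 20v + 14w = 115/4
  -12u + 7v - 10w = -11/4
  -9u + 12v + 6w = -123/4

u = -1/4, v = -9/4, w = -1

Row-reduce the augmented matrix:
R1 ← R1 / (9).
R2 ← R2 + 12·R1.
R3 ← R3 + 9·R1.
R2 ← R2 / (-59/3).
R1 ← R1 + 20/9·R2.
R3 ← R3 + 8·R2.
R3 ← R3 / (972/59).
R1 ← R1 − 34/59·R3.
R2 ← R2 + 26/59·R3.
Reading off the reduced rows gives u = -1/4, v = -9/4, w = -1.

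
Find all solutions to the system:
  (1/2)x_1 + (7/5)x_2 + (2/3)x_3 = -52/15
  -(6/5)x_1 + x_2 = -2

Row-reduce:
R1 ← R1 / (1/2).
R2 ← R2 + 6/5·R1.
R2 ← R2 / (109/25).
R1 ← R1 − 14/5·R2.
Rank is 2 with 3 unknowns, leaving x_3 free.

infinitely many solutions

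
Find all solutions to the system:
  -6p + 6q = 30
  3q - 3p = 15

Row-reduce:
R1 ← R1 / (-6).
R2 ← R2 + 3·R1.
Rank is 1 with 2 unknowns, leaving q free.

infinitely many solutions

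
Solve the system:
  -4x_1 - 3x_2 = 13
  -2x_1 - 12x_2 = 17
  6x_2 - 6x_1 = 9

Row-reduce the augmented matrix:
R1 ← R1 / (-4).
R2 ← R2 + 2·R1.
R3 ← R3 + 6·R1.
R2 ← R2 / (-21/2).
R1 ← R1 − 3/4·R2.
R3 ← R3 − 21/2·R2.
R3 reduces to 0 = 0, so the extra equation is consistent.
Reading off the reduced rows gives x_1 = -5/2, x_2 = -1.

x_1 = -5/2, x_2 = -1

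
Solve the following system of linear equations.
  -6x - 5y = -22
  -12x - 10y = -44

Row-reduce:
R1 ← R1 / (-6).
R2 ← R2 + 12·R1.
Rank is 1 with 2 unknowns, leaving y free.

infinitely many solutions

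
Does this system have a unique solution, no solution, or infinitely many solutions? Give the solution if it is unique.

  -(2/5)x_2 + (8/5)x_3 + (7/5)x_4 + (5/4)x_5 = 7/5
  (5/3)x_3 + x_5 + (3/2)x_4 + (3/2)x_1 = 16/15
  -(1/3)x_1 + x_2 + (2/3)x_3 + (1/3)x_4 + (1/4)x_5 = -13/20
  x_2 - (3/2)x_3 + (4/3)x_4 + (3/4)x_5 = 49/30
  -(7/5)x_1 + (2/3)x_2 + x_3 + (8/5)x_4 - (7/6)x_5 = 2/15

x_1 = 0, x_2 = -3/4, x_3 = -1/2, x_4 = 1, x_5 = 2/5

Row-reduce the augmented matrix:
Swap R1 and R2.
R1 ← R1 / (3/2).
R3 ← R3 + 1/3·R1.
R5 ← R5 + 7/5·R1.
R2 ← R2 / (-2/5).
R3 ← R3 − 1·R2.
R4 ← R4 − 1·R2.
R5 ← R5 − 2/3·R2.
R3 ← R3 / (136/27).
R1 ← R1 − 10/9·R3.
R2 ← R2 + 4·R3.
R4 ← R4 − 5/2·R3.
R5 ← R5 − 47/9·R3.
R4 ← R4 / (4513/1632).
R1 ← R1 − 11/136·R4.
R2 ← R2 + 13/68·R4.
R3 ← R3 − 225/272·R4.
R5 ← R5 − 827/816·R4.
R5 ← R5 / (-716297/270780).
R1 ← R1 + 3393/18052·R5.
R2 ← R2 + 2237/18052·R5.
R3 ← R3 − 402/4513·R5.
R4 ← R4 − 13641/18052·R5.
Reading off the reduced rows gives x_1 = 0, x_2 = -3/4, x_3 = -1/2, x_4 = 1, x_5 = 2/5.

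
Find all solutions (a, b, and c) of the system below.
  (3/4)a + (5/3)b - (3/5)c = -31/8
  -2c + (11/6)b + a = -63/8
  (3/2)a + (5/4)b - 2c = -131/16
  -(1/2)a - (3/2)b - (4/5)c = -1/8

a = -3/2, b = -3/4, c = 5/2

Row-reduce the augmented matrix:
R1 ← R1 / (3/4).
R2 ← R2 − 1·R1.
R3 ← R3 − 3/2·R1.
R4 ← R4 + 1/2·R1.
R2 ← R2 / (-7/18).
R1 ← R1 − 20/9·R2.
R3 ← R3 + 25/12·R2.
R4 ← R4 + 7/18·R2.
R3 ← R3 / (197/35).
R1 ← R1 + 268/35·R3.
R2 ← R2 − 108/35·R3.
R4 reduces to 0 = 0, so the extra equation is consistent.
Reading off the reduced rows gives a = -3/2, b = -3/4, c = 5/2.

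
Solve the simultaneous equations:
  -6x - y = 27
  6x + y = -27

Row-reduce:
R1 ← R1 / (-6).
R2 ← R2 − 6·R1.
Rank is 1 with 2 unknowns, leaving y free.

infinitely many solutions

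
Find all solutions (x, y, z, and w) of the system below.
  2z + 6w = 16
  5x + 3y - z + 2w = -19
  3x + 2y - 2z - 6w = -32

Row-reduce:
Swap R1 and R2.
R1 ← R1 / (5).
R3 ← R3 − 3·R1.
Swap R2 and R3.
R2 ← R2 / (1/5).
R1 ← R1 − 3/5·R2.
R3 ← R3 / (2).
R1 ← R1 − 4·R3.
R2 ← R2 + 7·R3.
Rank is 3 with 4 unknowns, leaving w free.

infinitely many solutions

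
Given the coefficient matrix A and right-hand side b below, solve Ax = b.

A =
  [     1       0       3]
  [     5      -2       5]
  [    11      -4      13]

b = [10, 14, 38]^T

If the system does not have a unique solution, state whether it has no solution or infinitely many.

Row-reduce:
R2 ← R2 − 5·R1.
R3 ← R3 − 11·R1.
R2 ← R2 / (-2).
R3 ← R3 + 4·R2.
Rank is 2 with 3 unknowns, leaving x_3 free.

infinitely many solutions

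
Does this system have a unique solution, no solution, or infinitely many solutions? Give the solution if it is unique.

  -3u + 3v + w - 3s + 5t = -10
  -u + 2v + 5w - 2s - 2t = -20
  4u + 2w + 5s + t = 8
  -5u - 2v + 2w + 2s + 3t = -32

Row-reduce:
R1 ← R1 / (-3).
R2 ← R2 + 1·R1.
R3 ← R3 − 4·R1.
R4 ← R4 + 5·R1.
R1 ← R1 + 1·R2.
R3 ← R3 − 4·R2.
R4 ← R4 + 7·R2.
R3 ← R3 / (-46/3).
R1 ← R1 − 13/3·R3.
R2 ← R2 − 14/3·R3.
R4 ← R4 − 33·R3.
R4 ← R4 / (495/46).
R1 ← R1 − 65/46·R4.
R2 ← R2 − 12/23·R4.
R3 ← R3 + 15/46·R4.
Rank is 4 with 5 unknowns, leaving t free.

infinitely many solutions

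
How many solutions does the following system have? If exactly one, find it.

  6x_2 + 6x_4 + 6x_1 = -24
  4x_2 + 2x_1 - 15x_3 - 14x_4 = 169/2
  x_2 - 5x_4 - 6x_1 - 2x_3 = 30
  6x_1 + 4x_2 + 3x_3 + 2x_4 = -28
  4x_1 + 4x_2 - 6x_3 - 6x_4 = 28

no solution

Row-reduce:
R1 ← R1 / (6).
R2 ← R2 − 2·R1.
R3 ← R3 + 6·R1.
R4 ← R4 − 6·R1.
R5 ← R5 − 4·R1.
R2 ← R2 / (2).
R1 ← R1 − 1·R2.
R3 ← R3 − 7·R2.
R4 ← R4 + 2·R2.
R3 ← R3 / (101/2).
R1 ← R1 − 15/2·R3.
R2 ← R2 + 15/2·R3.
R4 ← R4 + 12·R3.
R5 ← R5 + 6·R3.
R4 ← R4 / (-652/101).
R1 ← R1 − 54/101·R4.
R2 ← R2 − 47/101·R4.
R3 ← R3 − 114/101·R4.
R5 ← R5 + 326/101·R4.
Row 5 reduces to 0 = -1/4, a contradiction. The system is inconsistent.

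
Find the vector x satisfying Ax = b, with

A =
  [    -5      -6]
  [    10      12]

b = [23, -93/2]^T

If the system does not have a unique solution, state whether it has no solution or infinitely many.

Row-reduce:
R1 ← R1 / (-5).
R2 ← R2 − 10·R1.
Row 2 reduces to 0 = -1/2, a contradiction. The system is inconsistent.

no solution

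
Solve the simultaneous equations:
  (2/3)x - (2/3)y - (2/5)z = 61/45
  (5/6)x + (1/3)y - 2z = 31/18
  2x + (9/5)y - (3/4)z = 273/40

x = 3, y = 2/3, z = 1/2

Row-reduce the augmented matrix:
R1 ← R1 / (2/3).
R2 ← R2 − 5/6·R1.
R3 ← R3 − 2·R1.
R2 ← R2 / (7/6).
R1 ← R1 + 1·R2.
R3 ← R3 − 19/5·R2.
R3 ← R3 / (747/140).
R1 ← R1 + 66/35·R3.
R2 ← R2 + 9/7·R3.
Reading off the reduced rows gives x = 3, y = 2/3, z = 1/2.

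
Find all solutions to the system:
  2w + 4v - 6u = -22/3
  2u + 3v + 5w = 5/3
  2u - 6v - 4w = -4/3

u = 2, v = 2, w = -5/3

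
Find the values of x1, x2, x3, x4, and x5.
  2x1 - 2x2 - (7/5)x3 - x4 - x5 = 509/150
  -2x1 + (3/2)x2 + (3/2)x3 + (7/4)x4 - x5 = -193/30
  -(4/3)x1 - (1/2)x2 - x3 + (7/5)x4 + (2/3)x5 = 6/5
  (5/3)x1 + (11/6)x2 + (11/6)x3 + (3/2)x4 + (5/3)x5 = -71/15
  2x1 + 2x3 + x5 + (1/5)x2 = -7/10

Row-reduce the augmented matrix:
R1 ← R1 / (2).
R2 ← R2 + 2·R1.
R3 ← R3 + 4/3·R1.
R4 ← R4 − 5/3·R1.
R5 ← R5 − 2·R1.
R2 ← R2 / (-1/2).
R1 ← R1 + 1·R2.
R3 ← R3 + 11/6·R2.
R4 ← R4 − 7/2·R2.
R5 ← R5 − 11/5·R2.
R3 ← R3 / (-23/10).
R1 ← R1 + 9/10·R3.
R2 ← R2 + 1/5·R3.
R4 ← R4 − 37/10·R3.
R5 ← R5 − 96/25·R3.
R4 ← R4 / (499/115).
R1 ← R1 + 557/460·R4.
R2 ← R2 + 457/345·R4.
R3 ← R3 − 121/138·R4.
R5 ← R5 − 1073/1150·R4.
R5 ← R5 / (32213/5988).
R1 ← R1 − 8543/11976·R5.
R2 ← R2 − 31015/8982·R5.
R3 ← R3 + 58355/17964·R5.
R4 ← R4 − 205/2994·R5.
Reading off the reduced rows gives x1 = -1/2, x2 = -2, x3 = -2/5, x4 = -4/3, x5 = 3/2.

x1 = -1/2, x2 = -2, x3 = -2/5, x4 = -4/3, x5 = 3/2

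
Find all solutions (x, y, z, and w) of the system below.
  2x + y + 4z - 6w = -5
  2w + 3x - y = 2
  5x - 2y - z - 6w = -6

Row-reduce:
R1 ← R1 / (2).
R2 ← R2 − 3·R1.
R3 ← R3 − 5·R1.
R2 ← R2 / (-5/2).
R1 ← R1 − 1/2·R2.
R3 ← R3 + 9/2·R2.
R3 ← R3 / (-1/5).
R1 ← R1 − 4/5·R3.
R2 ← R2 − 12/5·R3.
Rank is 3 with 4 unknowns, leaving w free.

infinitely many solutions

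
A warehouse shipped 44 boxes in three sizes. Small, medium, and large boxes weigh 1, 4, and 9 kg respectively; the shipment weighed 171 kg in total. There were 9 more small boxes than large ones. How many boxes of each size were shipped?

small boxes: 20, medium boxes: 13, large boxes: 11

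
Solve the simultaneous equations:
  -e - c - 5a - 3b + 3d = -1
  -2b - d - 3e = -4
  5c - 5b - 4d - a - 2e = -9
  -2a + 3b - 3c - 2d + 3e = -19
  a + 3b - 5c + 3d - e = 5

infinitely many solutions

Row-reduce:
R1 ← R1 / (-5).
R3 ← R3 + 1·R1.
R4 ← R4 + 2·R1.
R5 ← R5 − 1·R1.
R2 ← R2 / (-2).
R1 ← R1 − 3/5·R2.
R3 ← R3 + 22/5·R2.
R4 ← R4 − 21/5·R2.
R5 ← R5 − 12/5·R2.
R3 ← R3 / (26/5).
R1 ← R1 − 1/5·R3.
R4 ← R4 + 13/5·R3.
R5 ← R5 + 26/5·R3.
R4 ← R4 / (-13/2).
R1 ← R1 + 21/26·R4.
R2 ← R2 − 1/2·R4.
R3 ← R3 + 6/13·R4.
Rank is 4 with 5 unknowns, leaving e free.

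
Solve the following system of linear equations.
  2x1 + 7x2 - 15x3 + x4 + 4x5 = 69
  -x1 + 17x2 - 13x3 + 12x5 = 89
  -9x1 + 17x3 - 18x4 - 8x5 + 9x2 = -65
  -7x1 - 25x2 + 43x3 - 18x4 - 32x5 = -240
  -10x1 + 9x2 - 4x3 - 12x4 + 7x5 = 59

Row-reduce:
R1 ← R1 / (2).
R2 ← R2 + 1·R1.
R3 ← R3 + 9·R1.
R4 ← R4 + 7·R1.
R5 ← R5 + 10·R1.
R2 ← R2 / (41/2).
R1 ← R1 − 7/2·R2.
R3 ← R3 − 81/2·R2.
R4 ← R4 + 1/2·R2.
R5 ← R5 − 44·R2.
R3 ← R3 / (-10).
R1 ← R1 + 4·R3.
R2 ← R2 + 1·R3.
R4 ← R4 + 10·R3.
R5 ← R5 + 35·R3.
Swap R4 and R5.
R4 ← R4 / (1748/41).
R1 ← R1 − 1273/205·R4.
R2 ← R2 − 302/205·R4.
R3 ← R3 − 297/205·R4.
Row 5 reduces to 0 = 3, a contradiction. The system is inconsistent.

no solution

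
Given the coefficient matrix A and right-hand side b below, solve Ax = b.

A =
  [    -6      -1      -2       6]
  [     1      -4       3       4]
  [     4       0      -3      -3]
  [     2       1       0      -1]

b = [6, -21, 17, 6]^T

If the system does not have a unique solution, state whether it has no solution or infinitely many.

x_1 = 2, x_2 = 4, x_3 = -5, x_4 = 2

Row-reduce the augmented matrix:
R1 ← R1 / (-6).
R2 ← R2 − 1·R1.
R3 ← R3 − 4·R1.
R4 ← R4 − 2·R1.
R2 ← R2 / (-25/6).
R1 ← R1 − 1/6·R2.
R3 ← R3 + 2/3·R2.
R4 ← R4 − 2/3·R2.
R3 ← R3 / (-119/25).
R1 ← R1 − 11/25·R3.
R2 ← R2 + 16/25·R3.
R4 ← R4 + 6/25·R3.
R4 ← R4 / (213/119).
R1 ← R1 + 93/119·R4.
R2 ← R2 + 146/119·R4.
R3 ← R3 + 5/119·R4.
Reading off the reduced rows gives x_1 = 2, x_2 = 4, x_3 = -5, x_4 = 2.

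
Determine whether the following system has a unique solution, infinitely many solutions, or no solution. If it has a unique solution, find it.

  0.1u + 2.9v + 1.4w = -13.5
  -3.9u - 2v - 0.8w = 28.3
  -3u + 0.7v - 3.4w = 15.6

Row-reduce the augmented matrix:
R1 ← R1 / (1/10).
R2 ← R2 + 39/10·R1.
R3 ← R3 + 3·R1.
R2 ← R2 / (1111/10).
R1 ← R1 − 29·R2.
R3 ← R3 − 877/10·R2.
R3 ← R3 / (-4298/1111).
R1 ← R1 + 48/1111·R3.
R2 ← R2 − 538/1111·R3.
Reading off the reduced rows gives u = -5, v = -4, w = -1.

u = -5, v = -4, w = -1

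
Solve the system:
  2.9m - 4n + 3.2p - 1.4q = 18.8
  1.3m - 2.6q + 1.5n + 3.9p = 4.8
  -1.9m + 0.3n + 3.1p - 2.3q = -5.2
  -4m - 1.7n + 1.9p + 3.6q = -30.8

m = 4, n = -2, p = -2, q = -4

Row-reduce the augmented matrix:
R1 ← R1 / (29/10).
R2 ← R2 − 13/10·R1.
R3 ← R3 + 19/10·R1.
R4 ← R4 + 4·R1.
R2 ← R2 / (191/58).
R1 ← R1 + 40/29·R2.
R3 ← R3 + 673/290·R2.
R4 ← R4 + 2093/290·R2.
R3 ← R3 / (6622/955).
R1 ← R1 − 408/191·R3.
R2 ← R2 − 143/191·R3.
R4 ← R4 − 2238/191·R3.
R4 ← R4 / (849531/165550).
R1 ← R1 − 1828/16555·R4.
R2 ← R2 + 611/6020·R4.
R3 ← R3 + 43999/66220·R4.
Reading off the reduced rows gives m = 4, n = -2, p = -2, q = -4.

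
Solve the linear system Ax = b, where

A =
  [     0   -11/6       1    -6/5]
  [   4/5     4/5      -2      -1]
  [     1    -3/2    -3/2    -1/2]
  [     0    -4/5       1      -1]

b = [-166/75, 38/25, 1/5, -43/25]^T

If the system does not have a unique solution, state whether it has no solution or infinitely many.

Row-reduce the augmented matrix:
Swap R1 and R2.
R1 ← R1 / (4/5).
R3 ← R3 − 1·R1.
R2 ← R2 / (-11/6).
R1 ← R1 − 1·R2.
R3 ← R3 + 5/2·R2.
R4 ← R4 + 4/5·R2.
R3 ← R3 / (-4/11).
R1 ← R1 + 43/22·R3.
R2 ← R2 + 6/11·R3.
R4 ← R4 − 31/55·R3.
R4 ← R4 / (1289/400).
R1 ← R1 + 2357/160·R4.
R2 ← R2 + 117/40·R4.
R3 ← R3 + 105/16·R4.
Reading off the reduced rows gives x_1 = -1/2, x_2 = 2/5, x_3 = -1, x_4 = 2/5.

x_1 = -1/2, x_2 = 2/5, x_3 = -1, x_4 = 2/5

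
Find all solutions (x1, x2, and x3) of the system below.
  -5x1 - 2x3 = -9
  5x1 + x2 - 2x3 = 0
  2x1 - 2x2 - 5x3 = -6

Row-reduce the augmented matrix:
R1 ← R1 / (-5).
R2 ← R2 − 5·R1.
R3 ← R3 − 2·R1.
R3 ← R3 + 2·R2.
R3 ← R3 / (-69/5).
R1 ← R1 − 2/5·R3.
R2 ← R2 + 4·R3.
Reading off the reduced rows gives x1 = 1, x2 = -1, x3 = 2.

x1 = 1, x2 = -1, x3 = 2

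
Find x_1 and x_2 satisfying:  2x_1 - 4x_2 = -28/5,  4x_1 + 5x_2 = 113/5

x_1 = 12/5, x_2 = 13/5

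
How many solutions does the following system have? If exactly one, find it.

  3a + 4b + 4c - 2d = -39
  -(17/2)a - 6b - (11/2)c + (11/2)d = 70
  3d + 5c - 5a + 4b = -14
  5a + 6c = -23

no solution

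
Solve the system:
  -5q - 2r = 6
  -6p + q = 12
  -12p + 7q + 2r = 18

Row-reduce:
Swap R1 and R2.
R1 ← R1 / (-6).
R3 ← R3 + 12·R1.
R2 ← R2 / (-5).
R1 ← R1 + 1/6·R2.
R3 ← R3 − 5·R2.
Rank is 2 with 3 unknowns, leaving r free.

infinitely many solutions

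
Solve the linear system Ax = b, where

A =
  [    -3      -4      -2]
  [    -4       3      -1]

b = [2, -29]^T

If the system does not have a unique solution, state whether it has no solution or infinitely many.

Row-reduce:
R1 ← R1 / (-3).
R2 ← R2 + 4·R1.
R2 ← R2 / (25/3).
R1 ← R1 − 4/3·R2.
Rank is 2 with 3 unknowns, leaving x_3 free.

infinitely many solutions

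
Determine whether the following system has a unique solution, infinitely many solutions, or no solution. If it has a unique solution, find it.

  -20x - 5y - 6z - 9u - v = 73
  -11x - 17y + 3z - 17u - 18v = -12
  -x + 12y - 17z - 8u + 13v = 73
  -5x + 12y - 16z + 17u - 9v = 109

infinitely many solutions

Row-reduce:
R1 ← R1 / (-20).
R2 ← R2 + 11·R1.
R3 ← R3 + 1·R1.
R4 ← R4 + 5·R1.
R2 ← R2 / (-57/4).
R1 ← R1 − 1/4·R2.
R3 ← R3 − 49/4·R2.
R4 ← R4 − 53/4·R2.
R3 ← R3 / (-1072/95).
R1 ← R1 − 39/95·R3.
R2 ← R2 + 42/95·R3.
R4 ← R4 + 821/95·R3.
R4 ← R4 / (1458/67).
R1 ← R1 + 83/201·R4.
R2 ← R2 − 311/201·R4.
R3 ← R3 − 319/201·R4.
Rank is 4 with 5 unknowns, leaving v free.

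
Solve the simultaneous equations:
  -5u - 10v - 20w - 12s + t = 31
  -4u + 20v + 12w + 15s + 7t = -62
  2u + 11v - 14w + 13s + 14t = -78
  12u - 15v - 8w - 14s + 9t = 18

Row-reduce:
R1 ← R1 / (-5).
R2 ← R2 + 4·R1.
R3 ← R3 − 2·R1.
R4 ← R4 − 12·R1.
R2 ← R2 / (28).
R1 ← R1 − 2·R2.
R3 ← R3 − 7·R2.
R4 ← R4 + 39·R2.
R3 ← R3 / (-29).
R1 ← R1 − 2·R3.
R2 ← R2 − 1·R3.
R4 ← R4 + 17·R3.
R4 ← R4 / (-19767/2030).
R1 ← R1 − 796/1015·R4.
R2 ← R2 − 1927/2030·R4.
R3 ← R3 + 41/580·R4.
Rank is 4 with 5 unknowns, leaving t free.

infinitely many solutions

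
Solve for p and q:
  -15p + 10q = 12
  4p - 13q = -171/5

p = 6/5, q = 3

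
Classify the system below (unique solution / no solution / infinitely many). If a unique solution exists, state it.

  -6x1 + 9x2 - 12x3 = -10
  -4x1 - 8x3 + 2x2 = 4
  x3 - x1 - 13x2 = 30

x1 = 7/3, x2 = -8/3, x3 = -7/3

Row-reduce the augmented matrix:
R1 ← R1 / (-6).
R2 ← R2 + 4·R1.
R3 ← R3 + 1·R1.
R2 ← R2 / (-4).
R1 ← R1 + 3/2·R2.
R3 ← R3 + 29/2·R2.
R3 ← R3 / (3).
R1 ← R1 − 2·R3.
Reading off the reduced rows gives x1 = 7/3, x2 = -8/3, x3 = -7/3.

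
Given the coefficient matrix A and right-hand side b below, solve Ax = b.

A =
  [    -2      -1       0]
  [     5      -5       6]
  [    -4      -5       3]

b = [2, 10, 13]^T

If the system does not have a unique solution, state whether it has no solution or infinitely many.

x_1 = -2, x_2 = 2, x_3 = 5

Row-reduce the augmented matrix:
R1 ← R1 / (-2).
R2 ← R2 − 5·R1.
R3 ← R3 + 4·R1.
R2 ← R2 / (-15/2).
R1 ← R1 − 1/2·R2.
R3 ← R3 + 3·R2.
R3 ← R3 / (3/5).
R1 ← R1 − 2/5·R3.
R2 ← R2 + 4/5·R3.
Reading off the reduced rows gives x_1 = -2, x_2 = 2, x_3 = 5.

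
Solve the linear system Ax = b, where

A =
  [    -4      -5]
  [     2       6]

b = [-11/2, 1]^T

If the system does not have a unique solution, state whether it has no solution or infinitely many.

x_1 = 2, x_2 = -1/2

Row-reduce the augmented matrix:
R1 ← R1 / (-4).
R2 ← R2 − 2·R1.
R2 ← R2 / (7/2).
R1 ← R1 − 5/4·R2.
Reading off the reduced rows gives x_1 = 2, x_2 = -1/2.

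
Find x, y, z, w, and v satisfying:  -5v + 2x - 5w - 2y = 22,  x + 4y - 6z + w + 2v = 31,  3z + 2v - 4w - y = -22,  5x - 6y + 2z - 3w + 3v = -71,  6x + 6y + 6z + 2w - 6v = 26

x = -3, y = 6, z = -4, w = -2, v = -6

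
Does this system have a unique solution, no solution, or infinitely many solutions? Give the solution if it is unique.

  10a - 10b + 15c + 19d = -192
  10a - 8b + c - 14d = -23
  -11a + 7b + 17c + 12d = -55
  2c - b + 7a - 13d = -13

a = -6, b = 0, c = -5, d = -3

Row-reduce the augmented matrix:
R1 ← R1 / (10).
R2 ← R2 − 10·R1.
R3 ← R3 + 11·R1.
R4 ← R4 − 7·R1.
R2 ← R2 / (2).
R1 ← R1 + 1·R2.
R3 ← R3 + 4·R2.
R4 ← R4 − 6·R2.
R3 ← R3 / (11/2).
R1 ← R1 + 11/2·R3.
R2 ← R2 + 7·R3.
R4 ← R4 − 67/2·R3.
R4 ← R4 / (15087/55).
R1 ← R1 + 477/10·R4.
R2 ← R2 + 6449/110·R4.
R3 ← R3 + 331/55·R4.
Reading off the reduced rows gives a = -6, b = 0, c = -5, d = -3.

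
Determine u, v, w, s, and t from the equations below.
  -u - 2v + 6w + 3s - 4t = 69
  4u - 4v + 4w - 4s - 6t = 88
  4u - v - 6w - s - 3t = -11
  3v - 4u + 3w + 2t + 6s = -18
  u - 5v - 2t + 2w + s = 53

u = 0, v = -6, w = 6, s = -1, t = -6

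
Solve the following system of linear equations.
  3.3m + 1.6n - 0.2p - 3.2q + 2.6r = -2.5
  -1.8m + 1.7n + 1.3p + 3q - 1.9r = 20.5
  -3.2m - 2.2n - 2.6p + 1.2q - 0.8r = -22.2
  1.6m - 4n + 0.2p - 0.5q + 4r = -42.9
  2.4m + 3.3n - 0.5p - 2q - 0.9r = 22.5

Row-reduce the augmented matrix:
R1 ← R1 / (33/10).
R2 ← R2 + 9/5·R1.
R3 ← R3 + 16/5·R1.
R4 ← R4 − 8/5·R1.
R5 ← R5 − 12/5·R1.
R2 ← R2 / (283/110).
R1 ← R1 − 16/33·R2.
R3 ← R3 + 107/165·R2.
R4 ← R4 + 788/165·R2.
R5 ← R5 − 47/22·R2.
R3 ← R3 / (-10586/4245).
R1 ← R1 + 242/849·R3.
R2 ← R2 − 131/283·R3.
R4 ← R4 − 2129/849·R3.
R5 ← R5 + 1901/1415·R3.
R4 ← R4 / (94463/52930).
R1 ← R1 + 5424/5293·R4.
R2 ← R2 − 1022/5293·R4.
R3 ← R3 − 3368/5293·R4.
R5 ← R5 − 743/5293·R4.
R5 ← R5 / (-3329163/944630).
R1 ← R1 − 253057/94463·R5.
R2 ← R2 + 49873/188926·R5.
R3 ← R3 + 353837/188926·R5.
R4 ← R4 − 182803/94463·R5.
Reading off the reduced rows gives m = -1, n = 5, p = 6, q = -3, r = -6.

m = -1, n = 5, p = 6, q = -3, r = -6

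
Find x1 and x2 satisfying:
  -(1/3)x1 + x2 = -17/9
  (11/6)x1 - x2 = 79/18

x1 = 5/3, x2 = -4/3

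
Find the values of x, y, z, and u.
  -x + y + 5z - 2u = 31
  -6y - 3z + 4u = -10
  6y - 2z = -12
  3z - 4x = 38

x = -5, y = 0, z = 6, u = 2

Row-reduce the augmented matrix:
R1 ← R1 / (-1).
R4 ← R4 + 4·R1.
R2 ← R2 / (-6).
R1 ← R1 + 1·R2.
R3 ← R3 − 6·R2.
R4 ← R4 + 4·R2.
R3 ← R3 / (-5).
R1 ← R1 + 9/2·R3.
R2 ← R2 − 1/2·R3.
R4 ← R4 + 15·R3.
R4 ← R4 / (-20/3).
R1 ← R1 + 34/15·R4.
R2 ← R2 + 4/15·R4.
R3 ← R3 + 4/5·R4.
Reading off the reduced rows gives x = -5, y = 0, z = 6, u = 2.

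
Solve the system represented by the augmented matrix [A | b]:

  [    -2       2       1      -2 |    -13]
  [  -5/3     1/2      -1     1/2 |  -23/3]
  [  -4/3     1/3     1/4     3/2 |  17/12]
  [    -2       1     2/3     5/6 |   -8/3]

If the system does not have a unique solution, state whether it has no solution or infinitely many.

Row-reduce the augmented matrix:
R1 ← R1 / (-2).
R2 ← R2 + 5/3·R1.
R3 ← R3 + 4/3·R1.
R4 ← R4 + 2·R1.
R2 ← R2 / (-7/6).
R1 ← R1 + 1·R2.
R3 ← R3 + 1·R2.
R4 ← R4 + 1·R2.
R3 ← R3 / (97/84).
R1 ← R1 − 15/14·R3.
R2 ← R2 − 11/7·R3.
R4 ← R4 − 26/21·R3.
R4 ← R4 / (-41/582).
R1 ← R1 + 171/97·R4.
R2 ← R2 + 309/97·R4.
R3 ← R3 − 82/97·R4.
Reading off the reduced rows gives x_1 = 4, x_2 = 0, x_3 = 3, x_4 = 4.

x_1 = 4, x_2 = 0, x_3 = 3, x_4 = 4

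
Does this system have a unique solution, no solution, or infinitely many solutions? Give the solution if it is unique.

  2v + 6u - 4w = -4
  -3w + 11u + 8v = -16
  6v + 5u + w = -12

Row-reduce:
R1 ← R1 / (6).
R2 ← R2 − 11·R1.
R3 ← R3 − 5·R1.
R2 ← R2 / (13/3).
R1 ← R1 − 1/3·R2.
R3 ← R3 − 13/3·R2.
Rank is 2 with 3 unknowns, leaving w free.

infinitely many solutions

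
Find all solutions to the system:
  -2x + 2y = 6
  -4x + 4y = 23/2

no solution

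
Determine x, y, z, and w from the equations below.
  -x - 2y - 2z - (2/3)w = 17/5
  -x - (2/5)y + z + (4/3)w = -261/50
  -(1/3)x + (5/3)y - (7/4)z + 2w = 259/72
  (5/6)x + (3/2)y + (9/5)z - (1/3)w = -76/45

Row-reduce the augmented matrix:
R1 ← R1 / (-1).
R2 ← R2 + 1·R1.
R3 ← R3 + 1/3·R1.
R4 ← R4 − 5/6·R1.
R2 ← R2 / (8/5).
R1 ← R1 − 2·R2.
R3 ← R3 − 7/3·R2.
R4 ← R4 + 1/6·R2.
R3 ← R3 / (-131/24).
R1 ← R1 + 7/4·R3.
R2 ← R2 − 15/8·R3.
R4 ← R4 − 107/240·R3.
R4 ← R4 / (-1159/1572).
R1 ← R1 + 211/131·R4.
R2 ← R2 − 265/262·R4.
R3 ← R3 − 50/393·R4.
Reading off the reduced rows gives x = -2/3, y = 9/5, z = -5/2, w = -2.

x = -2/3, y = 9/5, z = -5/2, w = -2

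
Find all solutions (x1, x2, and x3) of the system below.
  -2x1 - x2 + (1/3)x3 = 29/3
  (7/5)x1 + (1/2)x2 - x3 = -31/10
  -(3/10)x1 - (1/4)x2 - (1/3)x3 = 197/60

infinitely many solutions

Row-reduce:
R1 ← R1 / (-2).
R2 ← R2 − 7/5·R1.
R3 ← R3 + 3/10·R1.
R2 ← R2 / (-1/5).
R1 ← R1 − 1/2·R2.
R3 ← R3 + 1/10·R2.
Rank is 2 with 3 unknowns, leaving x3 free.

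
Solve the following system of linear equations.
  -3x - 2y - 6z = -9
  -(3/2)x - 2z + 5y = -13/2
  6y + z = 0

Row-reduce:
R1 ← R1 / (-3).
R2 ← R2 + 3/2·R1.
R2 ← R2 / (6).
R1 ← R1 − 2/3·R2.
R3 ← R3 − 6·R2.
Row 3 reduces to 0 = 2, a contradiction. The system is inconsistent.

no solution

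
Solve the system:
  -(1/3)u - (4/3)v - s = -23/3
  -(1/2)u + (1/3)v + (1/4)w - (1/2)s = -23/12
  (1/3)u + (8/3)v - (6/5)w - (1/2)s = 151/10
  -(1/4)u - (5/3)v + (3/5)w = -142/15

Row-reduce:
R1 ← R1 / (-1/3).
R2 ← R2 + 1/2·R1.
R3 ← R3 − 1/3·R1.
R4 ← R4 + 1/4·R1.
R2 ← R2 / (7/3).
R1 ← R1 − 4·R2.
R3 ← R3 − 4/3·R2.
R4 ← R4 + 2/3·R2.
R3 ← R3 / (-47/35).
R1 ← R1 + 3/7·R3.
R2 ← R2 − 3/28·R3.
R4 ← R4 − 47/70·R3.
Rank is 3 with 4 unknowns, leaving s free.

infinitely many solutions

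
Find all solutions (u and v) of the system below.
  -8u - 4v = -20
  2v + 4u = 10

Row-reduce:
R1 ← R1 / (-8).
R2 ← R2 − 4·R1.
Rank is 1 with 2 unknowns, leaving v free.

infinitely many solutions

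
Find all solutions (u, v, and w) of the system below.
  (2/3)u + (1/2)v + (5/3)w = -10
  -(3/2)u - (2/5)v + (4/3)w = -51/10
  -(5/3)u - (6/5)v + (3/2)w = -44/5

Row-reduce the augmented matrix:
R1 ← R1 / (2/3).
R2 ← R2 + 3/2·R1.
R3 ← R3 + 5/3·R1.
R2 ← R2 / (29/40).
R1 ← R1 − 3/4·R2.
R3 ← R3 − 1/20·R2.
R3 ← R3 / (925/174).
R1 ← R1 + 80/29·R3.
R2 ← R2 − 610/87·R3.
Reading off the reduced rows gives u = -3, v = 4, w = -6.

u = -3, v = 4, w = -6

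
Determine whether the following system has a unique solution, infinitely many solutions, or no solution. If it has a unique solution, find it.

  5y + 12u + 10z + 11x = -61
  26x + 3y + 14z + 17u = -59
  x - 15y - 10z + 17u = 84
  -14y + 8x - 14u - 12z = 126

infinitely many solutions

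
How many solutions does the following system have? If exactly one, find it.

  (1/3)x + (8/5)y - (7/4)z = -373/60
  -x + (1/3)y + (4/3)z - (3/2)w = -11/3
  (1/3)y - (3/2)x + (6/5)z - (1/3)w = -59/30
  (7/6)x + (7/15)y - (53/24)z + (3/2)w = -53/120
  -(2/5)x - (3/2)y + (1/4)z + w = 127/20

no solution

Row-reduce:
R1 ← R1 / (1/3).
R2 ← R2 + 1·R1.
R3 ← R3 + 3/2·R1.
R4 ← R4 − 7/6·R1.
R5 ← R5 + 2/5·R1.
R2 ← R2 / (77/15).
R1 ← R1 − 24/5·R2.
R3 ← R3 − 113/15·R2.
R4 ← R4 + 77/15·R2.
R5 ← R5 − 21/50·R2.
R3 ← R3 / (-8567/9240).
R1 ← R1 + 489/308·R3.
R2 ← R2 + 235/308·R3.
R5 ← R5 + 673/440·R3.
Swap R4 and R5.
R4 ← R4 / (-335631/171340).
R1 ← R1 + 15387/8567·R4.
R2 ← R2 + 31345/17134·R4.
R3 ← R3 + 17260/8567·R4.
Row 5 reduces to 0 = -1, a contradiction. The system is inconsistent.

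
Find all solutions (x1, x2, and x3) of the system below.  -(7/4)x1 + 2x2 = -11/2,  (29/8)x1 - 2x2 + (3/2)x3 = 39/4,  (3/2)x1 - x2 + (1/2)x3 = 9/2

no solution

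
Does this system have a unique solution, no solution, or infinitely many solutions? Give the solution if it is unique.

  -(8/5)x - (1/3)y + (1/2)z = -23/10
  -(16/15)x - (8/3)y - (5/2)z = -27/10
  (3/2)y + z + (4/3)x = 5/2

infinitely many solutions

Row-reduce:
R1 ← R1 / (-8/5).
R2 ← R2 + 16/15·R1.
R3 ← R3 − 4/3·R1.
R2 ← R2 / (-22/9).
R1 ← R1 − 5/24·R2.
R3 ← R3 − 11/9·R2.
Rank is 2 with 3 unknowns, leaving z free.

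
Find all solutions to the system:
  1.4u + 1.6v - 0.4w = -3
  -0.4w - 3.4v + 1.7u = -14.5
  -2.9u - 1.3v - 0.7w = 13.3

u = -5, v = 2, w = -2

Row-reduce the augmented matrix:
R1 ← R1 / (7/5).
R2 ← R2 − 17/10·R1.
R3 ← R3 + 29/10·R1.
R2 ← R2 / (-187/35).
R1 ← R1 − 8/7·R2.
R3 ← R3 − 141/70·R2.
R3 ← R3 / (-1399/935).
R1 ← R1 + 50/187·R3.
R2 ← R2 + 3/187·R3.
Reading off the reduced rows gives u = -5, v = 2, w = -2.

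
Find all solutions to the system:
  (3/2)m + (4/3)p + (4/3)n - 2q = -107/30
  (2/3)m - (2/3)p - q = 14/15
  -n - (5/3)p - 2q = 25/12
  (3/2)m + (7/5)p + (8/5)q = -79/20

Row-reduce the augmented matrix:
R1 ← R1 / (3/2).
R2 ← R2 − 2/3·R1.
R4 ← R4 − 3/2·R1.
R2 ← R2 / (-16/27).
R1 ← R1 − 8/9·R2.
R3 ← R3 + 1·R2.
R4 ← R4 + 4/3·R2.
R3 ← R3 / (11/24).
R1 ← R1 + 1·R3.
R2 ← R2 − 17/8·R3.
R4 ← R4 − 29/10·R3.
R4 ← R4 / (337/22).
R1 ← R1 + 60/11·R4.
R2 ← R2 − 189/22·R4.
R3 ← R3 + 87/22·R4.
Reading off the reduced rows gives m = -3/5, n = 3/2, p = -11/4, q = 1/2.

m = -3/5, n = 3/2, p = -11/4, q = 1/2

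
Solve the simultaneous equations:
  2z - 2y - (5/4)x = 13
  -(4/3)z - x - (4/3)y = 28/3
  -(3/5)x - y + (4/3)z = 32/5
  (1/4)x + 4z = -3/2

no solution

Row-reduce:
R1 ← R1 / (-5/4).
R2 ← R2 + 1·R1.
R3 ← R3 + 3/5·R1.
R4 ← R4 − 1/4·R1.
R2 ← R2 / (4/15).
R1 ← R1 − 8/5·R2.
R3 ← R3 + 1/25·R2.
R4 ← R4 + 2/5·R2.
R3 ← R3 / (-1/15).
R1 ← R1 − 16·R3.
R2 ← R2 + 11·R3.
Row 4 reduces to 0 = -1/2, a contradiction. The system is inconsistent.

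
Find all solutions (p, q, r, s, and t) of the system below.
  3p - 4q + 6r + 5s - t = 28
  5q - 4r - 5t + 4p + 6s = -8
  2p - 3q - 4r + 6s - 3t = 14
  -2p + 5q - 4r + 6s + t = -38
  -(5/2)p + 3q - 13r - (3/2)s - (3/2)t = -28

infinitely many solutions

Row-reduce:
R1 ← R1 / (3).
R2 ← R2 − 4·R1.
R3 ← R3 − 2·R1.
R4 ← R4 + 2·R1.
R5 ← R5 + 5/2·R1.
R2 ← R2 / (31/3).
R1 ← R1 + 4/3·R2.
R3 ← R3 + 1/3·R2.
R4 ← R4 − 7/3·R2.
R5 ← R5 + 1/3·R2.
R3 ← R3 / (-260/31).
R1 ← R1 − 14/31·R3.
R2 ← R2 + 36/31·R3.
R4 ← R4 − 84/31·R3.
R5 ← R5 + 260/31·R3.
R4 ← R4 / (672/65).
R1 ← R1 − 112/65·R4.
R2 ← R2 + 28/65·R4.
R3 ← R3 + 41/130·R4.
Rank is 4 with 5 unknowns, leaving t free.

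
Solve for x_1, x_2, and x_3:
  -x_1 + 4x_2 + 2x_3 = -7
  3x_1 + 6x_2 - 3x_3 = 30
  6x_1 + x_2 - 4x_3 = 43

x_1 = 5, x_2 = 1, x_3 = -3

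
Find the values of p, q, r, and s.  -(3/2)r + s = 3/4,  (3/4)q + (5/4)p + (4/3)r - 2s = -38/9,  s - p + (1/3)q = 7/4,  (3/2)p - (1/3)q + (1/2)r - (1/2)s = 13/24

p = 1/2, q = -3/2, r = 4/3, s = 11/4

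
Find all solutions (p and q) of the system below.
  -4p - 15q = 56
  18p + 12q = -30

Row-reduce the augmented matrix:
R1 ← R1 / (-4).
R2 ← R2 − 18·R1.
R2 ← R2 / (-111/2).
R1 ← R1 − 15/4·R2.
Reading off the reduced rows gives p = 1, q = -4.

p = 1, q = -4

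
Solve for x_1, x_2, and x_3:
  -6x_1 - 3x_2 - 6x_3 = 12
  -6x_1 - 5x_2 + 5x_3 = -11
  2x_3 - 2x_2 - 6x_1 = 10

Row-reduce the augmented matrix:
R1 ← R1 / (-6).
R2 ← R2 + 6·R1.
R3 ← R3 + 6·R1.
R2 ← R2 / (-2).
R1 ← R1 − 1/2·R2.
R3 ← R3 − 1·R2.
R3 ← R3 / (27/2).
R1 ← R1 − 15/4·R3.
R2 ← R2 + 11/2·R3.
Reading off the reduced rows gives x_1 = -4, x_2 = 6, x_3 = -1.

x_1 = -4, x_2 = 6, x_3 = -1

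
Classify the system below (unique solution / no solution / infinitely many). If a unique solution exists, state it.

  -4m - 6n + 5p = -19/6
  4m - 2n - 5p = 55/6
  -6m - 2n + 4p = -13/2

Row-reduce the augmented matrix:
R1 ← R1 / (-4).
R2 ← R2 − 4·R1.
R3 ← R3 + 6·R1.
R2 ← R2 / (-8).
R1 ← R1 − 3/2·R2.
R3 ← R3 − 7·R2.
R3 ← R3 / (-7/2).
R1 ← R1 + 5/4·R3.
Reading off the reduced rows gives m = 2/3, n = -3/4, p = -1.

m = 2/3, n = -3/4, p = -1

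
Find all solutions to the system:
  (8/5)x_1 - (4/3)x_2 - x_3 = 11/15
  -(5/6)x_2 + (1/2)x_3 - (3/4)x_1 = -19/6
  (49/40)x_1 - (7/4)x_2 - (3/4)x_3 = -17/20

Row-reduce:
R1 ← R1 / (8/5).
R2 ← R2 + 3/4·R1.
R3 ← R3 − 49/40·R1.
R2 ← R2 / (-35/24).
R1 ← R1 + 5/6·R2.
R3 ← R3 + 35/48·R2.
Rank is 2 with 3 unknowns, leaving x_3 free.

infinitely many solutions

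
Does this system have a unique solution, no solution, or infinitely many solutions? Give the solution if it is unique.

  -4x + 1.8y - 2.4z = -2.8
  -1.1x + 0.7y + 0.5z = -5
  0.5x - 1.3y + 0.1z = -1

x = 4, y = 2, z = -4

Row-reduce the augmented matrix:
R1 ← R1 / (-4).
R2 ← R2 + 11/10·R1.
R3 ← R3 − 1/2·R1.
R2 ← R2 / (41/200).
R1 ← R1 + 9/20·R2.
R3 ← R3 + 43/40·R2.
R3 ← R3 / (1206/205).
R1 ← R1 − 129/41·R3.
R2 ← R2 − 232/41·R3.
Reading off the reduced rows gives x = 4, y = 2, z = -4.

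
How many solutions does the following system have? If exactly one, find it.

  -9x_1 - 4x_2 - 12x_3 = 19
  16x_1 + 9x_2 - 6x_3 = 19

infinitely many solutions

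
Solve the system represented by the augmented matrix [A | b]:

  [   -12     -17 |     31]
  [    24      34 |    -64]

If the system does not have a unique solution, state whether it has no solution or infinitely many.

Row-reduce:
R1 ← R1 / (-12).
R2 ← R2 − 24·R1.
Row 2 reduces to 0 = -2, a contradiction. The system is inconsistent.

no solution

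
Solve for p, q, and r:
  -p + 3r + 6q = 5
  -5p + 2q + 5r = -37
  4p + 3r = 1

Row-reduce the augmented matrix:
R1 ← R1 / (-1).
R2 ← R2 + 5·R1.
R3 ← R3 − 4·R1.
R2 ← R2 / (-28).
R1 ← R1 + 6·R2.
R3 ← R3 − 24·R2.
R3 ← R3 / (45/7).
R1 ← R1 + 6/7·R3.
R2 ← R2 − 5/14·R3.
Reading off the reduced rows gives p = 4, q = 4, r = -5.

p = 4, q = 4, r = -5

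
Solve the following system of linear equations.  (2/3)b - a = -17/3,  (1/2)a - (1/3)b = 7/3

Row-reduce:
R1 ← R1 / (-1).
R2 ← R2 − 1/2·R1.
Row 2 reduces to 0 = -1/2, a contradiction. The system is inconsistent.

no solution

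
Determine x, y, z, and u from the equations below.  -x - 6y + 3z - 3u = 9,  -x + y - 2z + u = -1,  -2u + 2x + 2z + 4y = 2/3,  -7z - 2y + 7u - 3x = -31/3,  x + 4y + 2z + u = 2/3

x = -3, y = 1/3, z = 5/3, u = -1

Row-reduce the augmented matrix:
R1 ← R1 / (-1).
R2 ← R2 + 1·R1.
R3 ← R3 − 2·R1.
R4 ← R4 + 3·R1.
R5 ← R5 − 1·R1.
R2 ← R2 / (7).
R1 ← R1 − 6·R2.
R3 ← R3 + 8·R2.
R4 ← R4 − 16·R2.
R5 ← R5 + 2·R2.
R3 ← R3 / (16/7).
R1 ← R1 − 9/7·R3.
R2 ← R2 + 5/7·R3.
R4 ← R4 + 32/7·R3.
R5 ← R5 − 25/7·R3.
Swap R4 and R5.
R4 ← R4 / (9/2).
R1 ← R1 − 3/2·R4.
R2 ← R2 + 1/2·R4.
R3 ← R3 + 3/2·R4.
R5 reduces to 0 = 0, so the extra equation is consistent.
Reading off the reduced rows gives x = -3, y = 1/3, z = 5/3, u = -1.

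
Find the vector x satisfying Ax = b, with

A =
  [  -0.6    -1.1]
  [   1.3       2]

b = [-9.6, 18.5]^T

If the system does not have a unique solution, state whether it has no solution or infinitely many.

x_1 = 5, x_2 = 6

Row-reduce the augmented matrix:
R1 ← R1 / (-3/5).
R2 ← R2 − 13/10·R1.
R2 ← R2 / (-23/60).
R1 ← R1 − 11/6·R2.
Reading off the reduced rows gives x_1 = 5, x_2 = 6.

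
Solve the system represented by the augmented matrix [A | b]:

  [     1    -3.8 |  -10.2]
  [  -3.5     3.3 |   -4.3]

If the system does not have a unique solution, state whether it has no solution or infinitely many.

x_1 = 5, x_2 = 4

Row-reduce the augmented matrix:
R2 ← R2 + 7/2·R1.
R2 ← R2 / (-10).
R1 ← R1 + 19/5·R2.
Reading off the reduced rows gives x_1 = 5, x_2 = 4.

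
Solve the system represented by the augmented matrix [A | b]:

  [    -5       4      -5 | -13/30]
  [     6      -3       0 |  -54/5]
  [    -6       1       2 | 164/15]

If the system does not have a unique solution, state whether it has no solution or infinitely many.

Row-reduce the augmented matrix:
R1 ← R1 / (-5).
R2 ← R2 − 6·R1.
R3 ← R3 + 6·R1.
R2 ← R2 / (9/5).
R1 ← R1 + 4/5·R2.
R3 ← R3 + 19/5·R2.
R3 ← R3 / (-14/3).
R1 ← R1 + 5/3·R3.
R2 ← R2 + 10/3·R3.
Reading off the reduced rows gives x_1 = -1/2, x_2 = 13/5, x_3 = 8/3.

x_1 = -1/2, x_2 = 13/5, x_3 = 8/3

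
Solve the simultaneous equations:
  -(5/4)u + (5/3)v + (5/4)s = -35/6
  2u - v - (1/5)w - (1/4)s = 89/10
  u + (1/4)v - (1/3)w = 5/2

infinitely many solutions

Row-reduce:
R1 ← R1 / (-5/4).
R2 ← R2 − 2·R1.
R3 ← R3 − 1·R1.
R2 ← R2 / (5/3).
R1 ← R1 + 4/3·R2.
R3 ← R3 − 19/12·R2.
R3 ← R3 / (-43/300).
R1 ← R1 + 4/25·R3.
R2 ← R2 + 3/25·R3.
Rank is 3 with 4 unknowns, leaving s free.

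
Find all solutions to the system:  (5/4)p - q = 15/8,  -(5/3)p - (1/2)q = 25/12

p = -1/2, q = -5/2

From equation 1: q = -15/8 + 5/4·p.
Substitute into equation 2 and solve: p = -1/2.
Then q = -5/2.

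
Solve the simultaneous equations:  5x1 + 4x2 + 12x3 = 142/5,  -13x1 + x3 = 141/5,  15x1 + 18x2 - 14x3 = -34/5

Row-reduce the augmented matrix:
R1 ← R1 / (5).
R2 ← R2 + 13·R1.
R3 ← R3 − 15·R1.
R2 ← R2 / (52/5).
R1 ← R1 − 4/5·R2.
R3 ← R3 − 6·R2.
R3 ← R3 / (-1783/26).
R1 ← R1 + 1/13·R3.
R2 ← R2 − 161/52·R3.
Reading off the reduced rows gives x1 = -2, x2 = 3, x3 = 11/5.

x1 = -2, x2 = 3, x3 = 11/5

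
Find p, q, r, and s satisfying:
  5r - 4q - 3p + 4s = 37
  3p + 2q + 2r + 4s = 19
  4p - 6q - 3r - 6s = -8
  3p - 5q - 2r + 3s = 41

Row-reduce the augmented matrix:
R1 ← R1 / (-3).
R2 ← R2 − 3·R1.
R3 ← R3 − 4·R1.
R4 ← R4 − 3·R1.
R2 ← R2 / (-2).
R1 ← R1 − 4/3·R2.
R3 ← R3 + 34/3·R2.
R4 ← R4 + 9·R2.
R3 ← R3 / (-36).
R1 ← R1 − 3·R3.
R2 ← R2 + 7/2·R3.
R4 ← R4 + 57/2·R3.
R4 ← R4 / (89/12).
R1 ← R1 − 1/6·R4.
R2 ← R2 − 17/36·R4.
R3 ← R3 − 23/18·R4.
Reading off the reduced rows gives p = 1, q = -4, r = 0, s = 6.

p = 1, q = -4, r = 0, s = 6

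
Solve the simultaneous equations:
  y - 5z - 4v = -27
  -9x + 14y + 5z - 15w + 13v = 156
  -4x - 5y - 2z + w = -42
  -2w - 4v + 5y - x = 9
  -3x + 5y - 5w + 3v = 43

infinitely many solutions

Row-reduce:
Swap R1 and R2.
R1 ← R1 / (-9).
R3 ← R3 + 4·R1.
R4 ← R4 + 1·R1.
R5 ← R5 + 3·R1.
R1 ← R1 + 14/9·R2.
R3 ← R3 + 101/9·R2.
R4 ← R4 − 31/9·R2.
R5 ← R5 − 1/3·R2.
R3 ← R3 / (-181/3).
R1 ← R1 + 25/3·R3.
R2 ← R2 + 5·R3.
R4 ← R4 − 50/3·R3.
R4 ← R4 / (323/181).
R1 ← R1 − 110/181·R4.
R2 ← R2 + 115/181·R4.
R3 ← R3 + 23/181·R4.
Rank is 4 with 5 unknowns, leaving v free.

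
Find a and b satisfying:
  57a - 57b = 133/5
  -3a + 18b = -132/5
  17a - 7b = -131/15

Row-reduce the augmented matrix:
R1 ← R1 / (57).
R2 ← R2 + 3·R1.
R3 ← R3 − 17·R1.
R2 ← R2 / (15).
R1 ← R1 + 1·R2.
R3 ← R3 − 10·R2.
R3 reduces to 0 = 0, so the extra equation is consistent.
Reading off the reduced rows gives a = -6/5, b = -5/3.

a = -6/5, b = -5/3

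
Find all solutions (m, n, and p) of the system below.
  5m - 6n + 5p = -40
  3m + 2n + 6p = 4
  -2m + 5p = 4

m = -2, n = 5, p = 0

Row-reduce the augmented matrix:
R1 ← R1 / (5).
R2 ← R2 − 3·R1.
R3 ← R3 + 2·R1.
R2 ← R2 / (28/5).
R1 ← R1 + 6/5·R2.
R3 ← R3 + 12/5·R2.
R3 ← R3 / (58/7).
R1 ← R1 − 23/14·R3.
R2 ← R2 − 15/28·R3.
Reading off the reduced rows gives m = -2, n = 5, p = 0.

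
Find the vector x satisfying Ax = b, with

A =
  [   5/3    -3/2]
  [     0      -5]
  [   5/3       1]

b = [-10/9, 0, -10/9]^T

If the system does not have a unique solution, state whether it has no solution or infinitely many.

Row-reduce the augmented matrix:
R1 ← R1 / (5/3).
R3 ← R3 − 5/3·R1.
R2 ← R2 / (-5).
R1 ← R1 + 9/10·R2.
R3 ← R3 − 5/2·R2.
R3 reduces to 0 = 0, so the extra equation is consistent.
Reading off the reduced rows gives x_1 = -2/3, x_2 = 0.

x_1 = -2/3, x_2 = 0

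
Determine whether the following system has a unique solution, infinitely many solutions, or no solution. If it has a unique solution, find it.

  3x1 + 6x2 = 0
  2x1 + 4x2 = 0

infinitely many solutions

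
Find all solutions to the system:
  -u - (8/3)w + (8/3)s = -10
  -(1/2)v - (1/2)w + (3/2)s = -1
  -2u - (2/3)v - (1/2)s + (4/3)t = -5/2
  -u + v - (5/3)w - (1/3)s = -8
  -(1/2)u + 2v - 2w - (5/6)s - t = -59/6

Row-reduce:
R1 ← R1 / (-1).
R3 ← R3 + 2·R1.
R4 ← R4 + 1·R1.
R5 ← R5 + 1/2·R1.
R2 ← R2 / (-1/2).
R3 ← R3 + 2/3·R2.
R4 ← R4 − 1·R2.
R5 ← R5 − 2·R2.
R3 ← R3 / (6).
R1 ← R1 − 8/3·R3.
R2 ← R2 − 1·R3.
R5 ← R5 + 8/3·R3.
Swap R4 and R5.
R4 ← R4 / (19/54).
R1 ← R1 − 22/27·R4.
R2 ← R2 + 61/36·R4.
R3 ← R3 + 47/36·R4.
Rank is 4 with 5 unknowns, leaving t free.

infinitely many solutions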